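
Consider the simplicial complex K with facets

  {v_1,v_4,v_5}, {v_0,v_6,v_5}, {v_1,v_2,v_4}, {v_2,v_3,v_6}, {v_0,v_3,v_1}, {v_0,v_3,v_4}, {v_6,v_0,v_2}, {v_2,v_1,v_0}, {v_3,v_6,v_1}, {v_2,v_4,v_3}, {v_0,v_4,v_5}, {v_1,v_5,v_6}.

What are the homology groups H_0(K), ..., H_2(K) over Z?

Take the total order v_0 < v_1 < v_2 < v_3 < v_4 < v_5 < v_6 on the vertex set. Then K (dimension 2) consists of the simplices:

  0-simplices (7): [v_0], [v_1], [v_2], [v_3], [v_4], [v_5], [v_6]
  1-simplices (18): (18 of them)
  2-simplices (12): (12 of them)

giving chain groups C_0 ≅ Z^7, C_1 ≅ Z^18, C_2 ≅ Z^12.

The boundary map ∂_1: C_1 → C_0 is given by ∂[p,q] = [q] − [p].
As a 7×18 matrix over Z this has rank 6, with invariant factors (1,1,1,1,1,1).

∂_2: C_2 → C_1 acts by ∂[p,q,r] = [q,r] − [p,r] + [p,q]. For instance
  ∂[v_2,v_3,v_6] = [v_3,v_6] − [v_2,v_6] + [v_2,v_3],
  ∂[v_0,v_5,v_6] = [v_5,v_6] − [v_0,v_6] + [v_0,v_5].
This gives a 18×12 integer matrix of rank 12; reducing to Smith normal form yields diagonal entries (1,1,1,1,1,1,1,1,1,1,1,2).

Now H_k = ker ∂_k / im ∂_{k+1}, so:

  H_0: rank C_0 − rank ∂_1 = 7 − 6 = 1, and the invariant factors of ∂_1 are all 1, so H_0 = Z.
  H_1: rank ker ∂_1 − rank ∂_2 = (18 − 6) − 12 = 0, and ∂_2 has invariant factor 2 > 1, so H_1 = Z/2.
  H_2: rank ker ∂_2 − rank ∂_3 = (12 − 12) − 0 = 0, and there is no ∂_3, so H_2 = 0.

H_0 ≅ Z,  H_1 ≅ Z/2,  H_2 = 0.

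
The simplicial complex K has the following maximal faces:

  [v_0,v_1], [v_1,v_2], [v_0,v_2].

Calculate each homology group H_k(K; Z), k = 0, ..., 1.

We work with the vertex ordering v_0 < v_1 < v_2. The simplices of K, each written with vertices in increasing order, are:

  0-simplices (3): [v_0], [v_1], [v_2]
  1-simplices (3): [v_0,v_1], [v_0,v_2], [v_1,v_2]

so the chain groups are C_0 ≅ Z^3, C_1 ≅ Z^3.

∂_1: C_1 → C_0 sends each edge [p,q] (with p < q) to q − p.
The 3×3 boundary matrix has rank 2 and Smith normal form diag(1,1).

Computing H_k = (kernel of ∂_k) / (image of ∂_{k+1}):

  H_0: rank C_0 − rank ∂_1 = 3 − 2 = 1, and the invariant factors of ∂_1 are all 1, so H_0 ≅ Z.
  H_1: rank ker ∂_1 − rank ∂_2 = (3 − 2) − 0 = 1, and there is no ∂_2, so H_1 ≅ Z.

(K is a triangulation of the circle S^1.)

H_0 = Z,  H_1 = Z.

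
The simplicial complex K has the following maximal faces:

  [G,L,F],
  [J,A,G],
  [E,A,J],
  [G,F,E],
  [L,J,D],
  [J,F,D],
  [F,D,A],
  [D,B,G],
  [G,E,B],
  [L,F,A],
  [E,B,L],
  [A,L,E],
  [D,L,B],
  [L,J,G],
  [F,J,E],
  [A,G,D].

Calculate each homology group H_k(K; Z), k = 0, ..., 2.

H_0 ≅ Z,  H_1 ≅ Z^2,  H_2 ≅ Z.

Order the vertices as A < B < D < E < F < G < J < L. Listing each simplex with vertices in this order, K has dimension 2 with simplices:

  0-simplices (8): A, B, D, E, F, G, J, L
  1-simplices (24): AD, AE, AF, AG, AJ, AL, BD, BE, BG, BL, DF, DG, DJ, DL, EF, EG, EJ, EL, FG, FJ, FL, GJ, GL, JL
  2-simplices (16): ADF, ADG, AEJ, AEL, AFL, AGJ, BDG, BDL, BEG, BEL, DFJ, DJL, EFG, EFJ, FGL, GJL

giving chain groups C_0 ≅ Z^8, C_1 ≅ Z^24, C_2 ≅ Z^16.

Boundary ∂_1: C_1 → C_0 maps an edge to its endpoints' difference, ∂[p,q] = q − p. For instance
  ∂DG = G − D.
The resulting 8×24 matrix has rank 7, and its Smith normal form has invariant factors (1,1,1,1,1,1,1).

Boundary ∂_2: C_2 → C_1 sends each 2-simplex [p,q,r] to [q,r] − [p,r] + [p,q]. For instance
  ∂EFJ = FJ − EJ + EF,
  ∂BEL = EL − BL + BE.
The 24×16 boundary matrix has rank 15 and Smith normal form diag(1,1,1,1,1,1,1,1,1,1,1,1,1,1,1).

From H_k ≅ ker(∂_k) / im(∂_{k+1}) we obtain:

  H_0: rank C_0 − rank ∂_1 = 8 − 7 = 1, and the invariant factors of ∂_1 are all 1, so H_0 ≅ Z.
  H_1: rank ker ∂_1 − rank ∂_2 = (24 − 7) − 15 = 2, and the invariant factors of ∂_2 are all 1, so H_1 ≅ Z^2.
  H_2: rank ker ∂_2 − rank ∂_3 = (16 − 15) − 0 = 1, and there is no ∂_3, so H_2 ≅ Z.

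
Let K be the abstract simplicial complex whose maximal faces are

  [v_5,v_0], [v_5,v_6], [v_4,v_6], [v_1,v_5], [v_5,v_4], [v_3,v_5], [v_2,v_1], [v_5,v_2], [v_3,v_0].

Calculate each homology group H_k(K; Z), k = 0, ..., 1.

H_0 ≅ Z,  H_1 ≅ Z^3.

We work with the vertex ordering v_0 < v_1 < v_2 < v_3 < v_4 < v_5 < v_6. The simplices of K, each written with vertices in increasing order, are:

  0-simplices (7): [v_0], [v_1], [v_2], [v_3], [v_4], [v_5], [v_6]
  1-simplices (9): [v_0,v_3], [v_0,v_5], [v_1,v_2], [v_1,v_5], [v_2,v_5], [v_3,v_5], [v_4,v_5], [v_4,v_6], [v_5,v_6]

so the chain groups are C_0 ≅ Z^7, C_1 ≅ Z^9.

The boundary map ∂_1: C_1 → C_0 maps an edge to its endpoints' difference, ∂[p,q] = q − p.
The 7×9 boundary matrix has rank 6 and Smith normal form diag(1,1,1,1,1,1).

From H_k ≅ ker(∂_k) / im(∂_{k+1}) we obtain:

  H_0: rank C_0 − rank ∂_1 = 7 − 6 = 1, and the invariant factors of ∂_1 are all 1, so H_0 ≅ Z.
  H_1: rank ker ∂_1 − rank ∂_2 = (9 − 6) − 0 = 3, and there is no ∂_2, so H_1 ≅ Z^3.

As a check, the Euler characteristic is 7 − 9 = -2, which agrees with 1 − 3 = -2.
(K is a triangulation of a wedge of 3 circles.)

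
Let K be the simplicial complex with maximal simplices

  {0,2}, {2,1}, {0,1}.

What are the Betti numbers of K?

b_0 = 1, b_1 = 1.

Take the total order 0 < 1 < 2 on the vertex set. Then K (dimension 1) consists of the simplices:

  0-simplices (3): [0], [1], [2]
  1-simplices (3): [0,1], [0,2], [1,2]

giving chain groups C_0 ≅ Z^3, C_1 ≅ Z^3.

The boundary map ∂_1: C_1 → C_0 maps an edge to its endpoints' difference, ∂[p,q] = q − p.
The resulting 3×3 matrix has rank 2, and its Smith normal form has invariant factors (1,1).

Reading off H_k = ker ∂_k / im ∂_{k+1}:

  H_0: rank C_0 − rank ∂_1 = 3 − 2 = 1, and the invariant factors of ∂_1 are all 1, so H_0 = Z.
  H_1: rank ker ∂_1 − rank ∂_2 = (3 − 2) − 0 = 1, and there is no ∂_2, so H_1 = Z.

Hence the Betti numbers are b_0 = 1, b_1 = 1.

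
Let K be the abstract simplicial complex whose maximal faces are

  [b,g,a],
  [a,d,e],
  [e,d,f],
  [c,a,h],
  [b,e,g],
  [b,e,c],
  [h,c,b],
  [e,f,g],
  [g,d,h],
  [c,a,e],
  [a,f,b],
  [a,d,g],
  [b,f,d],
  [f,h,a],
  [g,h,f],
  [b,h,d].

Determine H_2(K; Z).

Take the total order a < b < c < d < e < f < g < h on the vertex set. Then K (dimension 2) consists of the simplices:

  0-simplices (8): a, b, c, d, e, f, g, h
  1-simplices (24): ab, ac, ad, ae, af, ag, ah, bc, bd, be, bf, bg, bh, ce, ch, de, df, dg, dh, ef, eg, fg, fh, gh
  2-simplices (16): abf, abg, ace, ach, ade, adg, afh, bce, bch, bdf, bdh, beg, def, dgh, efg, fgh

giving chain groups C_0 ≅ Z^8, C_1 ≅ Z^24, C_2 ≅ Z^16.

The boundary map ∂_1: C_1 → C_0 maps an edge to its endpoints' difference, ∂[p,q] = q − p. For instance
  ∂bg = g − b.
This gives a 8×24 integer matrix of rank 7; reducing to Smith normal form yields diagonal entries (1,1,1,1,1,1,1).

The boundary map ∂_2: C_2 → C_1 sends each 2-simplex [p,q,r] to [q,r] − [p,r] + [p,q]. For instance
  ∂def = ef − df + de,
  ∂afh = fh − ah + af.
This gives a 24×16 integer matrix of rank 15; reducing to Smith normal form yields diagonal entries (1,1,1,1,1,1,1,1,1,1,1,1,1,1,1).

Reading off H_k = ker ∂_k / im ∂_{k+1}:

  H_2: rank ker ∂_2 − rank ∂_3 = (16 − 15) − 0 = 1, and there is no ∂_3, so H_2 ≅ Z.

(K is a triangulation of the torus T^2.)

H_2 = Z.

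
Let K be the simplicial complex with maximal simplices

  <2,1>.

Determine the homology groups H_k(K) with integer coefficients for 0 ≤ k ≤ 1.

Fix the vertex order 1 < 2 and write every simplex with vertices in increasing order. Then dim K = 1 and the simplices of K are:

  0-simplices (2): [1], [2]
  1-simplices (1): [1,2]

giving chain groups C_0 ≅ Z^2, C_1 ≅ Z^1.

Boundary ∂_1: C_1 → C_0 sends each edge [p,q] (with p < q) to q − p. For instance
  ∂[1,2] = [2] − [1].
The 2×1 boundary matrix has rank 1 and Smith normal form diag(1).

Now H_k = ker ∂_k / im ∂_{k+1}, so:

  H_0: rank C_0 − rank ∂_1 = 2 − 1 = 1, and the invariant factors of ∂_1 are all 1, so H_0 = Z.
  H_1: rank ker ∂_1 − rank ∂_2 = (1 − 1) − 0 = 0, and there is no ∂_2, so H_1 = 0.

H_0 ≅ Z,  H_1 = 0.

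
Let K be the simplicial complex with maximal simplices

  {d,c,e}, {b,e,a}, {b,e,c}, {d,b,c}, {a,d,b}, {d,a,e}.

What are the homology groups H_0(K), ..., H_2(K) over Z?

Take the total order a < b < c < d < e on the vertex set. Then K (dimension 2) consists of the simplices:

  0-simplices (5): a, b, c, d, e
  1-simplices (9): ab, ad, ae, bc, bd, be, cd, ce, de
  2-simplices (6): abd, abe, ade, bcd, bce, cde

so the chain groups are C_0 ≅ Z^5, C_1 ≅ Z^9, C_2 ≅ Z^6.

∂_1: C_1 → C_0 maps an edge to its endpoints' difference, ∂[p,q] = q − p.
This gives a 5×9 integer matrix of rank 4; reducing to Smith normal form yields diagonal entries (1,1,1,1).

The boundary map ∂_2: C_2 → C_1 acts by ∂[p,q,r] = [q,r] − [p,r] + [p,q]. For instance
  ∂bce = ce − be + bc,
  ∂abd = bd − ad + ab.
As a 9×6 matrix over Z this has rank 5, with invariant factors (1,1,1,1,1).

Now H_k = ker ∂_k / im ∂_{k+1}, so:

  H_0: rank C_0 − rank ∂_1 = 5 − 4 = 1, and the invariant factors of ∂_1 are all 1, so H_0 ≅ Z.
  H_1: rank ker ∂_1 − rank ∂_2 = (9 − 4) − 5 = 0, and the invariant factors of ∂_2 are all 1, so H_1 ≅ 0.
  H_2: rank ker ∂_2 − rank ∂_3 = (6 − 5) − 0 = 1, and there is no ∂_3, so H_2 ≅ Z.

H_0 = Z,  H_1 = 0,  H_2 = Z.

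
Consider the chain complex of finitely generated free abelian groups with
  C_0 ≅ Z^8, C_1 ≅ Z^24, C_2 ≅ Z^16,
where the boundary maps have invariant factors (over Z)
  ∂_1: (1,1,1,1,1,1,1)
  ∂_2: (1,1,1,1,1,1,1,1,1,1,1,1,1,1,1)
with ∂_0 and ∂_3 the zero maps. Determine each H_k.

H_0 ≅ Z,  H_1 ≅ Z^2,  H_2 ≅ Z.

H_0: b_0 = 8 − 0 − 7 = 1; torsion from ∂_1 factors > 1: none. So H_0 ≅ Z.
H_1: b_1 = 24 − 7 − 15 = 2; torsion from ∂_2 factors > 1: none. So H_1 ≅ Z^2.
H_2: b_2 = 16 − 15 − 0 = 1; torsion from ∂_3 factors > 1: none. So H_2 ≅ Z.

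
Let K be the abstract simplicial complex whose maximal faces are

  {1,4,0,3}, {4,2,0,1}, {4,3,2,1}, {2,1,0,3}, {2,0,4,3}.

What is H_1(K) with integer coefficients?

Take the total order 0 < 1 < 2 < 3 < 4 on the vertex set. Then K (dimension 3) consists of the simplices:

  0-simplices (5): [0], [1], [2], [3], [4]
  1-simplices (10): [0,1], [0,2], [0,3], [0,4], [1,2], [1,3], [1,4], [2,3], [2,4], [3,4]
  2-simplices (10): [0,1,2], [0,1,3], [0,1,4], [0,2,3], [0,2,4], [0,3,4], [1,2,3], [1,2,4], [1,3,4], [2,3,4]
  3-simplices (5): [0,1,2,3], [0,1,2,4], [0,1,3,4], [0,2,3,4], [1,2,3,4]

so the chain groups are C_0 ≅ Z^5, C_1 ≅ Z^10, C_2 ≅ Z^10, C_3 ≅ Z^5.

The boundary map ∂_1: C_1 → C_0 is given by ∂[p,q] = [q] − [p].
The resulting 5×10 matrix has rank 4, and its Smith normal form has invariant factors (1,1,1,1).

The boundary map ∂_2: C_2 → C_1 maps a triangle to the signed sum of its edges. For instance
  ∂[0,2,4] = [2,4] − [0,4] + [0,2],
  ∂[1,2,4] = [2,4] − [1,4] + [1,2].
The 10×10 boundary matrix has rank 6 and Smith normal form diag(1,1,1,1,1,1).

∂_3: C_3 → C_2 sends each 3-simplex σ to the alternating sum Σ_i (−1)^i (σ with its i-th vertex removed). For instance
  ∂[1,2,3,4] = [2,3,4] − [1,3,4] + [1,2,4] − [1,2,3],
  ∂[0,2,3,4] = [2,3,4] − [0,3,4] + [0,2,4] − [0,2,3].
As a 10×5 matrix over Z this has rank 4, with invariant factors (1,1,1,1).

From H_k ≅ ker(∂_k) / im(∂_{k+1}) we obtain:

  H_1: rank ker ∂_1 − rank ∂_2 = (10 − 4) − 6 = 0, and the invariant factors of ∂_2 are all 1, so H_1 ≅ 0.

H_1 ≅ 0.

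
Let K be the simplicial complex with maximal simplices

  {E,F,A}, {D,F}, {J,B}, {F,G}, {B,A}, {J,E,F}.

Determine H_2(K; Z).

Order the vertices as A < B < D < E < F < G < J. Listing each simplex with vertices in this order, K has dimension 2 with simplices:

  0-simplices (7): A, B, D, E, F, G, J
  1-simplices (9): AB, AE, AF, BJ, DF, EF, EJ, FG, FJ
  2-simplices (2): AEF, EFJ

giving chain groups C_0 ≅ Z^7, C_1 ≅ Z^9, C_2 ≅ Z^2.

∂_1: C_1 → C_0 maps an edge to its endpoints' difference, ∂[p,q] = q − p. For instance
  ∂AB = B − A.
The 7×9 boundary matrix has rank 6 and Smith normal form diag(1,1,1,1,1,1).

Boundary ∂_2: C_2 → C_1 maps a triangle to the signed sum of its edges. For instance
  ∂AEF = EF − AF + AE,
  ∂EFJ = FJ − EJ + EF.
This gives a 9×2 integer matrix of rank 2; reducing to Smith normal form yields diagonal entries (1,1).

Computing H_k = (kernel of ∂_k) / (image of ∂_{k+1}):

  H_2: rank ker ∂_2 − rank ∂_3 = (2 − 2) − 0 = 0, and there is no ∂_3, so H_2 ≅ 0.

H_2 = 0.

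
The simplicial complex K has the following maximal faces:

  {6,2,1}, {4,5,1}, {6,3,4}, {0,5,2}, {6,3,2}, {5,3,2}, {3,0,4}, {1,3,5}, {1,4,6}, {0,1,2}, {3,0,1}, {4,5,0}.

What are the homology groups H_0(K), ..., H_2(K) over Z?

Fix the vertex order 0 < 1 < 2 < 3 < 4 < 5 < 6 and write every simplex with vertices in increasing order. Then dim K = 2 and the simplices of K are:

  0-simplices (7): [0], [1], [2], [3], [4], [5], [6]
  1-simplices (18): [0,1], [0,2], [0,3], [0,4], [0,5], [1,2], [1,3], [1,4], [1,5], [1,6], [2,3], [2,5], [2,6], [3,4], [3,5], [3,6], [4,5], [4,6]
  2-simplices (12): [0,1,2], [0,1,3], [0,2,5], [0,3,4], [0,4,5], [1,2,6], [1,3,5], [1,4,5], [1,4,6], [2,3,5], [2,3,6], [3,4,6]

Hence C_0 ≅ Z^7, C_1 ≅ Z^18, C_2 ≅ Z^12.

∂_1: C_1 → C_0 sends each edge [p,q] (with p < q) to q − p. For instance
  ∂[3,4] = [4] − [3].
The resulting 7×18 matrix has rank 6, and its Smith normal form has invariant factors (1,1,1,1,1,1).

The boundary map ∂_2: C_2 → C_1 maps a triangle to the signed sum of its edges. For instance
  ∂[0,4,5] = [4,5] − [0,5] + [0,4],
  ∂[0,1,3] = [1,3] − [0,3] + [0,1].
The resulting 18×12 matrix has rank 12, and its Smith normal form has invariant factors (1,1,1,1,1,1,1,1,1,1,1,2).

Now H_k = ker ∂_k / im ∂_{k+1}, so:

  H_0: rank C_0 − rank ∂_1 = 7 − 6 = 1, and the invariant factors of ∂_1 are all 1, so H_0 = Z.
  H_1: rank ker ∂_1 − rank ∂_2 = (18 − 6) − 12 = 0, and ∂_2 has invariant factor 2 > 1, so H_1 = Z/2Z.
  H_2: rank ker ∂_2 − rank ∂_3 = (12 − 12) − 0 = 0, and there is no ∂_3, so H_2 = 0.

As a check, the Euler characteristic is 7 − 18 + 12 = 1, which agrees with 1 − 0 + 0 = 1.

H_0 = Z,  H_1 = Z/2Z,  H_2 = 0.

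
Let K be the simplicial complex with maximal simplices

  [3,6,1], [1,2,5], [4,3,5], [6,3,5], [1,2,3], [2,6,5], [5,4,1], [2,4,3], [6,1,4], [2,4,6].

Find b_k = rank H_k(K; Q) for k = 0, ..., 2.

Fix the vertex order 1 < 2 < 3 < 4 < 5 < 6 and write every simplex with vertices in increasing order. Then dim K = 2 and the simplices of K are:

  0-simplices (6): [1], [2], [3], [4], [5], [6]
  1-simplices (15): [1,2], [1,3], [1,4], [1,5], [1,6], [2,3], [2,4], [2,5], [2,6], [3,4], [3,5], [3,6], [4,5], [4,6], [5,6]
  2-simplices (10): [1,2,3], [1,2,5], [1,3,6], [1,4,5], [1,4,6], [2,3,4], [2,4,6], [2,5,6], [3,4,5], [3,5,6]

so the chain groups are C_0 ≅ Z^6, C_1 ≅ Z^15, C_2 ≅ Z^10.

Boundary ∂_1: C_1 → C_0 is given by ∂[p,q] = [q] − [p]. For instance
  ∂[1,4] = [4] − [1].
This gives a 6×15 integer matrix of rank 5; reducing to Smith normal form yields diagonal entries (1,1,1,1,1).

∂_2: C_2 → C_1 sends each 2-simplex [p,q,r] to [q,r] − [p,r] + [p,q]. For instance
  ∂[1,4,5] = [4,5] − [1,5] + [1,4],
  ∂[2,5,6] = [5,6] − [2,6] + [2,5].
As a 15×10 matrix over Z this has rank 10, with invariant factors (1,1,1,1,1,1,1,1,1,2).

Now H_k = ker ∂_k / im ∂_{k+1}, so:

  H_0: rank C_0 − rank ∂_1 = 6 − 5 = 1, and the invariant factors of ∂_1 are all 1, so H_0 = Z.
  H_1: rank ker ∂_1 − rank ∂_2 = (15 − 5) − 10 = 0, and ∂_2 has invariant factor 2 > 1, so H_1 = Z/2.
  H_2: rank ker ∂_2 − rank ∂_3 = (10 − 10) − 0 = 0, and there is no ∂_3, so H_2 = 0.

As a check, the Euler characteristic is 6 − 15 + 10 = 1, which agrees with 1 − 0 + 0 = 1.
(K is a triangulation of the real projective plane RP^2.)

Hence the Betti numbers are b_0 = 1, b_1 = 0, b_2 = 0.

b_0 = 1, b_1 = 0, b_2 = 0.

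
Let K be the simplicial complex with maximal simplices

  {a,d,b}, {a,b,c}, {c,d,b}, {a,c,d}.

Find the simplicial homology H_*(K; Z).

Fix the vertex order a < b < c < d and write every simplex with vertices in increasing order. Then dim K = 2 and the simplices of K are:

  0-simplices (4): a, b, c, d
  1-simplices (6): ab, ac, ad, bc, bd, cd
  2-simplices (4): abc, abd, acd, bcd

so the chain groups are C_0 ≅ Z^4, C_1 ≅ Z^6, C_2 ≅ Z^4.

∂_1: C_1 → C_0 maps an edge to its endpoints' difference, ∂[p,q] = q − p.
The resulting 4×6 matrix has rank 3, and its Smith normal form has invariant factors (1,1,1).

The boundary map ∂_2: C_2 → C_1 acts by ∂[p,q,r] = [q,r] − [p,r] + [p,q]. For instance
  ∂abc = bc − ac + ab,
  ∂acd = cd − ad + ac.
As a 6×4 matrix over Z this has rank 3, with invariant factors (1,1,1).

Reading off H_k = ker ∂_k / im ∂_{k+1}:

  H_0: rank C_0 − rank ∂_1 = 4 − 3 = 1, and the invariant factors of ∂_1 are all 1, so H_0 = Z.
  H_1: rank ker ∂_1 − rank ∂_2 = (6 − 3) − 3 = 0, and the invariant factors of ∂_2 are all 1, so H_1 = 0.
  H_2: rank ker ∂_2 − rank ∂_3 = (4 − 3) − 0 = 1, and there is no ∂_3, so H_2 = Z.

As a check, the Euler characteristic is 4 − 6 + 4 = 2, which agrees with 1 − 0 + 1 = 2.
(K is a triangulation of the 2-sphere S^2.)

H_0 = Z,  H_1 = 0,  H_2 = Z.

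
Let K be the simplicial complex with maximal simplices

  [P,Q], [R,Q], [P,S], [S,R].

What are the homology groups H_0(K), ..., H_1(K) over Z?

H_0 ≅ Z,  H_1 ≅ Z.

We work with the vertex ordering P < Q < R < S. The simplices of K, each written with vertices in increasing order, are:

  0-simplices (4): P, Q, R, S
  1-simplices (4): PQ, PS, QR, RS

Hence C_0 ≅ Z^4, C_1 ≅ Z^4.

The boundary map ∂_1: C_1 → C_0 is given by ∂[p,q] = [q] − [p]. For instance
  ∂QR = R − Q.
The 4×4 boundary matrix has rank 3 and Smith normal form diag(1,1,1).

Computing H_k = (kernel of ∂_k) / (image of ∂_{k+1}):

  H_0: rank C_0 − rank ∂_1 = 4 − 3 = 1, and the invariant factors of ∂_1 are all 1, so H_0 = Z.
  H_1: rank ker ∂_1 − rank ∂_2 = (4 − 3) − 0 = 1, and there is no ∂_2, so H_1 = Z.

(K is a triangulation of the circle S^1.)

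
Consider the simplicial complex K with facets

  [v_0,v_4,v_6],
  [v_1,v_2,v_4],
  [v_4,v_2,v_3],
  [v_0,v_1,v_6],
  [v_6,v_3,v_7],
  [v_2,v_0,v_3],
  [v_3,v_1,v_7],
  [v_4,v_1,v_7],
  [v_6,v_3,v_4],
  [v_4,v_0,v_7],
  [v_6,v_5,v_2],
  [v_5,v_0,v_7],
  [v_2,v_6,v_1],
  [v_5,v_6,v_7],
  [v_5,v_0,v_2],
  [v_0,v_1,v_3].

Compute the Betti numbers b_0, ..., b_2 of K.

Take the total order v_0 < v_1 < v_2 < v_3 < v_4 < v_5 < v_6 < v_7 on the vertex set. Then K (dimension 2) consists of the simplices:

  0-simplices (8): [v_0], [v_1], [v_2], [v_3], [v_4], [v_5], [v_6], [v_7]
  1-simplices (24): (24 of them)
  2-simplices (16): (16 of them)

giving chain groups C_0 ≅ Z^8, C_1 ≅ Z^24, C_2 ≅ Z^16.

Boundary ∂_1: C_1 → C_0 maps an edge to its endpoints' difference, ∂[p,q] = q − p.
This gives a 8×24 integer matrix of rank 7; reducing to Smith normal form yields diagonal entries (1,1,1,1,1,1,1).

Boundary ∂_2: C_2 → C_1 sends each 2-simplex [p,q,r] to [q,r] − [p,r] + [p,q]. For instance
  ∂[v_0,v_1,v_6] = [v_1,v_6] − [v_0,v_6] + [v_0,v_1],
  ∂[v_3,v_6,v_7] = [v_6,v_7] − [v_3,v_7] + [v_3,v_6].
As a 24×16 matrix over Z this has rank 15, with invariant factors (1,1,1,1,1,1,1,1,1,1,1,1,1,1,1).

Computing H_k = (kernel of ∂_k) / (image of ∂_{k+1}):

  H_0: rank C_0 − rank ∂_1 = 8 − 7 = 1, and the invariant factors of ∂_1 are all 1, so H_0 = Z.
  H_1: rank ker ∂_1 − rank ∂_2 = (24 − 7) − 15 = 2, and the invariant factors of ∂_2 are all 1, so H_1 = Z^2.
  H_2: rank ker ∂_2 − rank ∂_3 = (16 − 15) − 0 = 1, and there is no ∂_3, so H_2 = Z.

As a check, the Euler characteristic is 8 − 24 + 16 = 0, which agrees with 1 − 2 + 1 = 0.
(K is a triangulation of the torus T^2.)

Hence the Betti numbers are b_0 = 1, b_1 = 2, b_2 = 1.

b_0 = 1, b_1 = 2, b_2 = 1.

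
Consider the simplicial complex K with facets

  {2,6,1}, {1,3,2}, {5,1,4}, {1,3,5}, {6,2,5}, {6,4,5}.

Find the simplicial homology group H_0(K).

H_0 = Z.

Order the vertices as 1 < 2 < 3 < 4 < 5 < 6. Listing each simplex with vertices in this order, K has dimension 2 with simplices:

  0-simplices (6): [1], [2], [3], [4], [5], [6]
  1-simplices (12): [1,2], [1,3], [1,4], [1,5], [1,6], [2,3], [2,5], [2,6], [3,5], [4,5], [4,6], [5,6]
  2-simplices (6): [1,2,3], [1,2,6], [1,3,5], [1,4,5], [2,5,6], [4,5,6]

so the chain groups are C_0 ≅ Z^6, C_1 ≅ Z^12, C_2 ≅ Z^6.

∂_1: C_1 → C_0 is given by ∂[p,q] = [q] − [p]. For instance
  ∂[4,5] = [5] − [4].
The 6×12 boundary matrix has rank 5 and Smith normal form diag(1,1,1,1,1).

The boundary map ∂_2: C_2 → C_1 acts by ∂[p,q,r] = [q,r] − [p,r] + [p,q]. For instance
  ∂[1,2,6] = [2,6] − [1,6] + [1,2],
  ∂[1,3,5] = [3,5] − [1,5] + [1,3].
This gives a 12×6 integer matrix of rank 6; reducing to Smith normal form yields diagonal entries (1,1,1,1,1,1).

Reading off H_k = ker ∂_k / im ∂_{k+1}:

  H_0: rank C_0 − rank ∂_1 = 6 − 5 = 1, and the invariant factors of ∂_1 are all 1, so H_0 = Z.

(K is a triangulation of the cylinder S^1 x I.)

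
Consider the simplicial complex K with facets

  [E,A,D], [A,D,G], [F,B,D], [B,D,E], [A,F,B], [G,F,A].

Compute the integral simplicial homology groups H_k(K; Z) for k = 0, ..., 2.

H_0 ≅ Z,  H_1 ≅ Z,  H_2 = 0.

Take the total order A < B < D < E < F < G on the vertex set. Then K (dimension 2) consists of the simplices:

  0-simplices (6): A, B, D, E, F, G
  1-simplices (12): AB, AD, AE, AF, AG, BD, BE, BF, DE, DF, DG, FG
  2-simplices (6): ABF, ADE, ADG, AFG, BDE, BDF

so the chain groups are C_0 ≅ Z^6, C_1 ≅ Z^12, C_2 ≅ Z^6.

∂_1: C_1 → C_0 is given by ∂[p,q] = [q] − [p].
As a 6×12 matrix over Z this has rank 5, with invariant factors (1,1,1,1,1).

Boundary ∂_2: C_2 → C_1 sends each 2-simplex [p,q,r] to [q,r] − [p,r] + [p,q]. For instance
  ∂BDE = DE − BE + BD,
  ∂ADG = DG − AG + AD.
The resulting 12×6 matrix has rank 6, and its Smith normal form has invariant factors (1,1,1,1,1,1).

From H_k ≅ ker(∂_k) / im(∂_{k+1}) we obtain:

  H_0: rank C_0 − rank ∂_1 = 6 − 5 = 1, and the invariant factors of ∂_1 are all 1, so H_0 ≅ Z.
  H_1: rank ker ∂_1 − rank ∂_2 = (12 − 5) − 6 = 1, and the invariant factors of ∂_2 are all 1, so H_1 ≅ Z.
  H_2: rank ker ∂_2 − rank ∂_3 = (6 − 6) − 0 = 0, and there is no ∂_3, so H_2 ≅ 0.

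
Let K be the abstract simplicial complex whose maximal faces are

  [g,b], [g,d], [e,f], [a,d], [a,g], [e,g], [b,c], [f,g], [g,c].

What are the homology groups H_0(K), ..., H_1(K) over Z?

H_0 ≅ Z,  H_1 ≅ Z^3.

K has 7 vertices, 9 edges.
rank ∂_0 = 0, rank ∂_1 = 6 ⇒ b_0 = 7 − 0 − 6 = 1; all invariant factors of ∂_1 are 1 so no torsion. So H_0 ≅ Z.
rank ∂_1 = 6, rank ∂_2 = 0 ⇒ b_1 = 9 − 6 − 0 = 3. So H_1 ≅ Z^3.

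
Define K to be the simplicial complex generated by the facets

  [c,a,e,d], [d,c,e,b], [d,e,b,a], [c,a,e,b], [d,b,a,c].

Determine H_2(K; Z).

H_2 = 0.

Order the vertices as a < b < c < d < e. Listing each simplex with vertices in this order, K has dimension 3 with simplices:

  0-simplices (5): a, b, c, d, e
  1-simplices (10): ab, ac, ad, ae, bc, bd, be, cd, ce, de
  2-simplices (10): abc, abd, abe, acd, ace, ade, bcd, bce, bde, cde
  3-simplices (5): abcd, abce, abde, acde, bcde

giving chain groups C_0 ≅ Z^5, C_1 ≅ Z^10, C_2 ≅ Z^10, C_3 ≅ Z^5.

The boundary map ∂_1: C_1 → C_0 maps an edge to its endpoints' difference, ∂[p,q] = q − p. For instance
  ∂be = e − b.
As a 5×10 matrix over Z this has rank 4, with invariant factors (1,1,1,1).

The boundary map ∂_2: C_2 → C_1 maps a triangle to the signed sum of its edges. For instance
  ∂bcd = cd − bd + bc,
  ∂bde = de − be + bd.
The resulting 10×10 matrix has rank 6, and its Smith normal form has invariant factors (1,1,1,1,1,1).

∂_3: C_3 → C_2 sends each 3-simplex σ to the alternating sum Σ_i (−1)^i (σ with its i-th vertex removed). For instance
  ∂abce = bce − ace + abe − abc,
  ∂abde = bde − ade + abe − abd.
As a 10×5 matrix over Z this has rank 4, with invariant factors (1,1,1,1).

Now H_k = ker ∂_k / im ∂_{k+1}, so:

  H_2: rank ker ∂_2 − rank ∂_3 = (10 − 6) − 4 = 0, and the invariant factors of ∂_3 are all 1, so H_2 ≅ 0.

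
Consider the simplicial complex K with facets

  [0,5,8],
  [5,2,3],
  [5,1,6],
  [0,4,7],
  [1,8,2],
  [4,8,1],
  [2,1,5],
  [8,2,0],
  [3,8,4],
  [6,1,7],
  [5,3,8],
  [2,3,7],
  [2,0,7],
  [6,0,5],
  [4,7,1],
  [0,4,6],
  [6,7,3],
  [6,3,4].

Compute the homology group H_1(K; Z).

H_1 = Z ⊕ Z_2.

We work with the vertex ordering 0 < 1 < 2 < 3 < 4 < 5 < 6 < 7 < 8. The simplices of K, each written with vertices in increasing order, are:

  0-simplices (9): [0], [1], [2], [3], [4], [5], [6], [7], [8]
  1-simplices (27): (27 of them)
  2-simplices (18): [0,2,7], [0,2,8], [0,4,6], [0,4,7], [0,5,6], [0,5,8], [1,2,5], [1,2,8], [1,4,7], [1,4,8], [1,5,6], [1,6,7], [2,3,5], [2,3,7], [3,4,6], [3,4,8], [3,5,8], [3,6,7]

so the chain groups are C_0 ≅ Z^9, C_1 ≅ Z^27, C_2 ≅ Z^18.

Boundary ∂_1: C_1 → C_0 sends each edge [p,q] (with p < q) to q − p.
The 9×27 boundary matrix has rank 8 and Smith normal form diag(1,1,1,1,1,1,1,1).

The boundary map ∂_2: C_2 → C_1 acts by ∂[p,q,r] = [q,r] − [p,r] + [p,q]. For instance
  ∂[2,3,5] = [3,5] − [2,5] + [2,3],
  ∂[3,5,8] = [5,8] − [3,8] + [3,5].
The 27×18 boundary matrix has rank 18 and Smith normal form diag(1,1,1,1,1,1,1,1,1,1,1,1,1,1,1,1,1,2).

Computing H_k = (kernel of ∂_k) / (image of ∂_{k+1}):

  H_1: rank ker ∂_1 − rank ∂_2 = (27 − 8) − 18 = 1, and ∂_2 has invariant factor 2 > 1, so H_1 = Z ⊕ Z_2.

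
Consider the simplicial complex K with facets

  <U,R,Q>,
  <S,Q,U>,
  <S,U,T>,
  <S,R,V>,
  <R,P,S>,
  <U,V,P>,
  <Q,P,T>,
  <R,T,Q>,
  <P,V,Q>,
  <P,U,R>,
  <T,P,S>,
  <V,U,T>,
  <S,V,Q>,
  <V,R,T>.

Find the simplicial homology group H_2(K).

H_2 = Z.

Take the total order P < Q < R < S < T < U < V on the vertex set. Then K (dimension 2) consists of the simplices:

  0-simplices (7): P, Q, R, S, T, U, V
  1-simplices (21): PQ, PR, PS, PT, PU, PV, QR, QS, QT, QU, QV, RS, RT, RU, RV, ST, SU, SV, TU, TV, UV
  2-simplices (14): PQT, PQV, PRS, PRU, PST, PUV, QRT, QRU, QSU, QSV, RSV, RTV, STU, TUV

so the chain groups are C_0 ≅ Z^7, C_1 ≅ Z^21, C_2 ≅ Z^14.

∂_1: C_1 → C_0 is given by ∂[p,q] = [q] − [p].
As a 7×21 matrix over Z this has rank 6, with invariant factors (1,1,1,1,1,1).

Boundary ∂_2: C_2 → C_1 maps a triangle to the signed sum of its edges. For instance
  ∂PRS = RS − PS + PR,
  ∂TUV = UV − TV + TU.
The 21×14 boundary matrix has rank 13 and Smith normal form diag(1,1,1,1,1,1,1,1,1,1,1,1,1).

Computing H_k = (kernel of ∂_k) / (image of ∂_{k+1}):

  H_2: rank ker ∂_2 − rank ∂_3 = (14 − 13) − 0 = 1, and there is no ∂_3, so H_2 = Z.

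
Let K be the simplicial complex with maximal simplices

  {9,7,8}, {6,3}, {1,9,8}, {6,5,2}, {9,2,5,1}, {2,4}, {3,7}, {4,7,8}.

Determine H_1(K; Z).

Order the vertices as 1 < 2 < 3 < 4 < 5 < 6 < 7 < 8 < 9. Listing each simplex with vertices in this order, K has dimension 3 with simplices:

  0-simplices (9): [1], [2], [3], [4], [5], [6], [7], [8], [9]
  1-simplices (17): [1,2], [1,5], [1,8], [1,9], [2,4], [2,5], [2,6], [2,9], [3,6], [3,7], [4,7], [4,8], [5,6], [5,9], [7,8], [7,9], [8,9]
  2-simplices (8): [1,2,5], [1,2,9], [1,5,9], [1,8,9], [2,5,6], [2,5,9], [4,7,8], [7,8,9]
  3-simplices (1): [1,2,5,9]

Hence C_0 ≅ Z^9, C_1 ≅ Z^17, C_2 ≅ Z^8, C_3 ≅ Z^1.

The boundary map ∂_1: C_1 → C_0 maps an edge to its endpoints' difference, ∂[p,q] = q − p.
As a 9×17 matrix over Z this has rank 8, with invariant factors (1,1,1,1,1,1,1,1).

The boundary map ∂_2: C_2 → C_1 sends each 2-simplex [p,q,r] to [q,r] − [p,r] + [p,q]. For instance
  ∂[2,5,9] = [5,9] − [2,9] + [2,5],
  ∂[1,2,5] = [2,5] − [1,5] + [1,2].
As a 17×8 matrix over Z this has rank 7, with invariant factors (1,1,1,1,1,1,1).

Boundary ∂_3: C_3 → C_2 sends each 3-simplex σ to the alternating sum Σ_i (−1)^i (σ with its i-th vertex removed). For instance
  ∂[1,2,5,9] = [2,5,9] − [1,5,9] + [1,2,9] − [1,2,5].
The resulting 8×1 matrix has rank 1, and its Smith normal form has invariant factors (1).

From H_k ≅ ker(∂_k) / im(∂_{k+1}) we obtain:

  H_1: rank ker ∂_1 − rank ∂_2 = (17 − 8) − 7 = 2, and the invariant factors of ∂_2 are all 1, so H_1 = Z^2.

H_1 ≅ Z^2.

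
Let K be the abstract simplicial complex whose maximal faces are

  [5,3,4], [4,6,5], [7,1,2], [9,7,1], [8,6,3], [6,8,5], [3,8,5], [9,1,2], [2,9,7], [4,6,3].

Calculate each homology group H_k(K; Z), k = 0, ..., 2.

H_0 = Z^2,  H_1 = 0,  H_2 = Z^2.

K has 9 vertices, 15 edges, 10 triangles.
rank ∂_0 = 0, rank ∂_1 = 7 ⇒ b_0 = 9 − 0 − 7 = 2; all invariant factors of ∂_1 are 1 so no torsion. So H_0 = Z^2.
rank ∂_1 = 7, rank ∂_2 = 8 ⇒ b_1 = 15 − 7 − 8 = 0; all invariant factors of ∂_2 are 1 so no torsion. So H_1 = 0.
rank ∂_2 = 8, rank ∂_3 = 0 ⇒ b_2 = 10 − 8 − 0 = 2. So H_2 = Z^2.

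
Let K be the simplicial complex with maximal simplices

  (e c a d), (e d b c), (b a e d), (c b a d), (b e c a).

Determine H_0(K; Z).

Order the vertices as a < b < c < d < e. Listing each simplex with vertices in this order, K has dimension 3 with simplices:

  0-simplices (5): a, b, c, d, e
  1-simplices (10): ab, ac, ad, ae, bc, bd, be, cd, ce, de
  2-simplices (10): abc, abd, abe, acd, ace, ade, bcd, bce, bde, cde
  3-simplices (5): abcd, abce, abde, acde, bcde

so the chain groups are C_0 ≅ Z^5, C_1 ≅ Z^10, C_2 ≅ Z^10, C_3 ≅ Z^5.

The boundary map ∂_1: C_1 → C_0 sends each edge [p,q] (with p < q) to q − p. For instance
  ∂cd = d − c.
As a 5×10 matrix over Z this has rank 4, with invariant factors (1,1,1,1).

The boundary map ∂_2: C_2 → C_1 sends each 2-simplex [p,q,r] to [q,r] − [p,r] + [p,q]. For instance
  ∂abd = bd − ad + ab,
  ∂cde = de − ce + cd.
The 10×10 boundary matrix has rank 6 and Smith normal form diag(1,1,1,1,1,1).

∂_3: C_3 → C_2 sends each 3-simplex σ to the alternating sum Σ_i (−1)^i (σ with its i-th vertex removed). For instance
  ∂bcde = cde − bde + bce − bcd,
  ∂abce = bce − ace + abe − abc.
As a 10×5 matrix over Z this has rank 4, with invariant factors (1,1,1,1).

Computing H_k = (kernel of ∂_k) / (image of ∂_{k+1}):

  H_0: rank C_0 − rank ∂_1 = 5 − 4 = 1, and the invariant factors of ∂_1 are all 1, so H_0 = Z.

H_0 ≅ Z.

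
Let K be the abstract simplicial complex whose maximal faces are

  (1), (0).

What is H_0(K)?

H_0 ≅ Z^2.

Fix the vertex order 0 < 1 and write every simplex with vertices in increasing order. Then dim K = 0 and the simplices of K are:

  0-simplices (2): [0], [1]

so the chain groups are C_0 ≅ Z^2.

Reading off H_k = ker ∂_k / im ∂_{k+1}:

  H_0: rank C_0 − rank ∂_1 = 2 − 0 = 2, and there is no ∂_1, so H_0 = Z^2.

(K is a triangulation of a set of 2 points.)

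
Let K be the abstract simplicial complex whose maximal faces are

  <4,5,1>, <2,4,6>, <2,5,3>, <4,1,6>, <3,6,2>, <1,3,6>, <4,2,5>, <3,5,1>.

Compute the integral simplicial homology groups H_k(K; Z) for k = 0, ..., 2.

Order the vertices as 1 < 2 < 3 < 4 < 5 < 6. Listing each simplex with vertices in this order, K has dimension 2 with simplices:

  0-simplices (6): [1], [2], [3], [4], [5], [6]
  1-simplices (12): [1,3], [1,4], [1,5], [1,6], [2,3], [2,4], [2,5], [2,6], [3,5], [3,6], [4,5], [4,6]
  2-simplices (8): [1,3,5], [1,3,6], [1,4,5], [1,4,6], [2,3,5], [2,3,6], [2,4,5], [2,4,6]

giving chain groups C_0 ≅ Z^6, C_1 ≅ Z^12, C_2 ≅ Z^8.

∂_1: C_1 → C_0 maps an edge to its endpoints' difference, ∂[p,q] = q − p. For instance
  ∂[1,5] = [5] − [1].
As a 6×12 matrix over Z this has rank 5, with invariant factors (1,1,1,1,1).

∂_2: C_2 → C_1 sends each 2-simplex [p,q,r] to [q,r] − [p,r] + [p,q]. For instance
  ∂[1,4,5] = [4,5] − [1,5] + [1,4],
  ∂[2,3,5] = [3,5] − [2,5] + [2,3].
The 12×8 boundary matrix has rank 7 and Smith normal form diag(1,1,1,1,1,1,1).

From H_k ≅ ker(∂_k) / im(∂_{k+1}) we obtain:

  H_0: rank C_0 − rank ∂_1 = 6 − 5 = 1, and the invariant factors of ∂_1 are all 1, so H_0 = Z.
  H_1: rank ker ∂_1 − rank ∂_2 = (12 − 5) − 7 = 0, and the invariant factors of ∂_2 are all 1, so H_1 = 0.
  H_2: rank ker ∂_2 − rank ∂_3 = (8 − 7) − 0 = 1, and there is no ∂_3, so H_2 = Z.

As a check, the Euler characteristic is 6 − 12 + 8 = 2, which agrees with 1 − 0 + 1 = 2.
(K is a triangulation of the 2-sphere S^2.)

H_0 = Z,  H_1 = 0,  H_2 = Z.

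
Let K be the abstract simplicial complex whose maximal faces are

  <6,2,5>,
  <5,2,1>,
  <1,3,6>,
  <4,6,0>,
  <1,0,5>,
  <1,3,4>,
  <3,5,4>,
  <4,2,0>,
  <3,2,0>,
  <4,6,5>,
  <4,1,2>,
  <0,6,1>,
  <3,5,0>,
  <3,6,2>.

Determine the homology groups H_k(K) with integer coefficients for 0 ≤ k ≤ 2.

H_0 ≅ Z,  H_1 ≅ Z^2,  H_2 ≅ Z.

Take the total order 0 < 1 < 2 < 3 < 4 < 5 < 6 on the vertex set. Then K (dimension 2) consists of the simplices:

  0-simplices (7): [0], [1], [2], [3], [4], [5], [6]
  1-simplices (21): [0,1], [0,2], [0,3], [0,4], [0,5], [0,6], [1,2], [1,3], [1,4], [1,5], [1,6], [2,3], [2,4], [2,5], [2,6], [3,4], [3,5], [3,6], [4,5], [4,6], [5,6]
  2-simplices (14): [0,1,5], [0,1,6], [0,2,3], [0,2,4], [0,3,5], [0,4,6], [1,2,4], [1,2,5], [1,3,4], [1,3,6], [2,3,6], [2,5,6], [3,4,5], [4,5,6]

giving chain groups C_0 ≅ Z^7, C_1 ≅ Z^21, C_2 ≅ Z^14.

Boundary ∂_1: C_1 → C_0 sends each edge [p,q] (with p < q) to q − p. For instance
  ∂[3,4] = [4] − [3].
The resulting 7×21 matrix has rank 6, and its Smith normal form has invariant factors (1,1,1,1,1,1).

Boundary ∂_2: C_2 → C_1 maps a triangle to the signed sum of its edges. For instance
  ∂[0,4,6] = [4,6] − [0,6] + [0,4],
  ∂[0,1,6] = [1,6] − [0,6] + [0,1].
The resulting 21×14 matrix has rank 13, and its Smith normal form has invariant factors (1,1,1,1,1,1,1,1,1,1,1,1,1).

Now H_k = ker ∂_k / im ∂_{k+1}, so:

  H_0: rank C_0 − rank ∂_1 = 7 − 6 = 1, and the invariant factors of ∂_1 are all 1, so H_0 ≅ Z.
  H_1: rank ker ∂_1 − rank ∂_2 = (21 − 6) − 13 = 2, and the invariant factors of ∂_2 are all 1, so H_1 ≅ Z^2.
  H_2: rank ker ∂_2 − rank ∂_3 = (14 − 13) − 0 = 1, and there is no ∂_3, so H_2 ≅ Z.

(K is a triangulation of the torus T^2.)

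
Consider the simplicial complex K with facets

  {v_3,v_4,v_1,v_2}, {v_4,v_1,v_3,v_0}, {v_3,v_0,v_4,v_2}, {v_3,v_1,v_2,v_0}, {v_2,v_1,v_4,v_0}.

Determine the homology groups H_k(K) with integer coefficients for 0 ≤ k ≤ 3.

H_0 ≅ Z,  H_1 = 0,  H_2 = 0,  H_3 ≅ Z.

Take the total order v_0 < v_1 < v_2 < v_3 < v_4 on the vertex set. Then K (dimension 3) consists of the simplices:

  0-simplices (5): [v_0], [v_1], [v_2], [v_3], [v_4]
  1-simplices (10): [v_0,v_1], [v_0,v_2], [v_0,v_3], [v_0,v_4], [v_1,v_2], [v_1,v_3], [v_1,v_4], [v_2,v_3], [v_2,v_4], [v_3,v_4]
  2-simplices (10): [v_0,v_1,v_2], [v_0,v_1,v_3], [v_0,v_1,v_4], [v_0,v_2,v_3], [v_0,v_2,v_4], [v_0,v_3,v_4], [v_1,v_2,v_3], [v_1,v_2,v_4], [v_1,v_3,v_4], [v_2,v_3,v_4]
  3-simplices (5): [v_0,v_1,v_2,v_3], [v_0,v_1,v_2,v_4], [v_0,v_1,v_3,v_4], [v_0,v_2,v_3,v_4], [v_1,v_2,v_3,v_4]

giving chain groups C_0 ≅ Z^5, C_1 ≅ Z^10, C_2 ≅ Z^10, C_3 ≅ Z^5.

The boundary map ∂_1: C_1 → C_0 sends each edge [p,q] (with p < q) to q − p.
The 5×10 boundary matrix has rank 4 and Smith normal form diag(1,1,1,1).

Boundary ∂_2: C_2 → C_1 sends each 2-simplex [p,q,r] to [q,r] − [p,r] + [p,q]. For instance
  ∂[v_0,v_1,v_3] = [v_1,v_3] − [v_0,v_3] + [v_0,v_1],
  ∂[v_0,v_1,v_2] = [v_1,v_2] − [v_0,v_2] + [v_0,v_1].
The resulting 10×10 matrix has rank 6, and its Smith normal form has invariant factors (1,1,1,1,1,1).

The boundary map ∂_3: C_3 → C_2 sends each 3-simplex σ to the alternating sum Σ_i (−1)^i (σ with its i-th vertex removed). For instance
  ∂[v_0,v_2,v_3,v_4] = [v_2,v_3,v_4] − [v_0,v_3,v_4] + [v_0,v_2,v_4] − [v_0,v_2,v_3],
  ∂[v_0,v_1,v_2,v_3] = [v_1,v_2,v_3] − [v_0,v_2,v_3] + [v_0,v_1,v_3] − [v_0,v_1,v_2].
This gives a 10×5 integer matrix of rank 4; reducing to Smith normal form yields diagonal entries (1,1,1,1).

Computing H_k = (kernel of ∂_k) / (image of ∂_{k+1}):

  H_0: rank C_0 − rank ∂_1 = 5 − 4 = 1, and the invariant factors of ∂_1 are all 1, so H_0 = Z.
  H_1: rank ker ∂_1 − rank ∂_2 = (10 − 4) − 6 = 0, and the invariant factors of ∂_2 are all 1, so H_1 = 0.
  H_2: rank ker ∂_2 − rank ∂_3 = (10 − 6) − 4 = 0, and the invariant factors of ∂_3 are all 1, so H_2 = 0.
  H_3: rank ker ∂_3 − rank ∂_4 = (5 − 4) − 0 = 1, and there is no ∂_4, so H_3 = Z.

As a check, the Euler characteristic is 5 − 10 + 10 − 5 = 0, which agrees with 1 − 0 + 0 − 1 = 0.
(K is a triangulation of the 3-sphere S^3.)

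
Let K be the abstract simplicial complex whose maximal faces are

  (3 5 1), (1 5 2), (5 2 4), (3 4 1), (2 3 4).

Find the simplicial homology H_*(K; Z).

Take the total order 1 < 2 < 3 < 4 < 5 on the vertex set. Then K (dimension 2) consists of the simplices:

  0-simplices (5): [1], [2], [3], [4], [5]
  1-simplices (10): [1,2], [1,3], [1,4], [1,5], [2,3], [2,4], [2,5], [3,4], [3,5], [4,5]
  2-simplices (5): [1,2,5], [1,3,4], [1,3,5], [2,3,4], [2,4,5]

Hence C_0 ≅ Z^5, C_1 ≅ Z^10, C_2 ≅ Z^5.

The boundary map ∂_1: C_1 → C_0 maps an edge to its endpoints' difference, ∂[p,q] = q − p. For instance
  ∂[1,2] = [2] − [1].
The resulting 5×10 matrix has rank 4, and its Smith normal form has invariant factors (1,1,1,1).

Boundary ∂_2: C_2 → C_1 sends each 2-simplex [p,q,r] to [q,r] − [p,r] + [p,q]. For instance
  ∂[1,3,4] = [3,4] − [1,4] + [1,3],
  ∂[1,2,5] = [2,5] − [1,5] + [1,2].
The resulting 10×5 matrix has rank 5, and its Smith normal form has invariant factors (1,1,1,1,1).

Now H_k = ker ∂_k / im ∂_{k+1}, so:

  H_0: rank C_0 − rank ∂_1 = 5 − 4 = 1, and the invariant factors of ∂_1 are all 1, so H_0 = Z.
  H_1: rank ker ∂_1 − rank ∂_2 = (10 − 4) − 5 = 1, and the invariant factors of ∂_2 are all 1, so H_1 = Z.
  H_2: rank ker ∂_2 − rank ∂_3 = (5 − 5) − 0 = 0, and there is no ∂_3, so H_2 = 0.

(K is a triangulation of the Möbius band.)

H_0 ≅ Z,  H_1 ≅ Z,  H_2 = 0.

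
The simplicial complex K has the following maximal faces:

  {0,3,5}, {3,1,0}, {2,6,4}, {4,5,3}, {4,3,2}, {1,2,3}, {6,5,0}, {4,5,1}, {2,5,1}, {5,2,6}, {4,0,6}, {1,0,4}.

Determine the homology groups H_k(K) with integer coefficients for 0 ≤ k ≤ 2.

Fix the vertex order 0 < 1 < 2 < 3 < 4 < 5 < 6 and write every simplex with vertices in increasing order. Then dim K = 2 and the simplices of K are:

  0-simplices (7): [0], [1], [2], [3], [4], [5], [6]
  1-simplices (18): [0,1], [0,3], [0,4], [0,5], [0,6], [1,2], [1,3], [1,4], [1,5], [2,3], [2,4], [2,5], [2,6], [3,4], [3,5], [4,5], [4,6], [5,6]
  2-simplices (12): [0,1,3], [0,1,4], [0,3,5], [0,4,6], [0,5,6], [1,2,3], [1,2,5], [1,4,5], [2,3,4], [2,4,6], [2,5,6], [3,4,5]

giving chain groups C_0 ≅ Z^7, C_1 ≅ Z^18, C_2 ≅ Z^12.

∂_1: C_1 → C_0 maps an edge to its endpoints' difference, ∂[p,q] = q − p.
As a 7×18 matrix over Z this has rank 6, with invariant factors (1,1,1,1,1,1).

∂_2: C_2 → C_1 maps a triangle to the signed sum of its edges. For instance
  ∂[0,4,6] = [4,6] − [0,6] + [0,4],
  ∂[1,2,3] = [2,3] − [1,3] + [1,2].
This gives a 18×12 integer matrix of rank 12; reducing to Smith normal form yields diagonal entries (1,1,1,1,1,1,1,1,1,1,1,2).

Computing H_k = (kernel of ∂_k) / (image of ∂_{k+1}):

  H_0: rank C_0 − rank ∂_1 = 7 − 6 = 1, and the invariant factors of ∂_1 are all 1, so H_0 = Z.
  H_1: rank ker ∂_1 − rank ∂_2 = (18 − 6) − 12 = 0, and ∂_2 has invariant factor 2 > 1, so H_1 = Z/2.
  H_2: rank ker ∂_2 − rank ∂_3 = (12 − 12) − 0 = 0, and there is no ∂_3, so H_2 = 0.

As a check, the Euler characteristic is 7 − 18 + 12 = 1, which agrees with 1 − 0 + 0 = 1.

H_0 ≅ Z,  H_1 ≅ Z/2,  H_2 = 0.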